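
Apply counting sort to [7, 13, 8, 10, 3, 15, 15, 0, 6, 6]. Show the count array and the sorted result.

Count array: [1, 0, 0, 1, 0, 0, 2, 1, 1, 0, 1, 0, 0, 1, 0, 2]
(count[i] = number of elements equal to i)
Cumulative count: [1, 1, 1, 2, 2, 2, 4, 5, 6, 6, 7, 7, 7, 8, 8, 10]
Sorted: [0, 3, 6, 6, 7, 8, 10, 13, 15, 15]


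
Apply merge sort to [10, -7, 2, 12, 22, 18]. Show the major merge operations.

Divide and conquer:
  Merge [-7] + [2] -> [-7, 2]
  Merge [10] + [-7, 2] -> [-7, 2, 10]
  Merge [22] + [18] -> [18, 22]
  Merge [12] + [18, 22] -> [12, 18, 22]
  Merge [-7, 2, 10] + [12, 18, 22] -> [-7, 2, 10, 12, 18, 22]


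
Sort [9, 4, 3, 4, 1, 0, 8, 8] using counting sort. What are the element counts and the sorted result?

Count array: [1, 1, 0, 1, 2, 0, 0, 0, 2, 1]
(count[i] = number of elements equal to i)
Cumulative count: [1, 2, 2, 3, 5, 5, 5, 5, 7, 8]
Sorted: [0, 1, 3, 4, 4, 8, 8, 9]


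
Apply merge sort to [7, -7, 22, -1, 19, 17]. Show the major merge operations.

Divide and conquer:
  Merge [-7] + [22] -> [-7, 22]
  Merge [7] + [-7, 22] -> [-7, 7, 22]
  Merge [19] + [17] -> [17, 19]
  Merge [-1] + [17, 19] -> [-1, 17, 19]
  Merge [-7, 7, 22] + [-1, 17, 19] -> [-7, -1, 7, 17, 19, 22]


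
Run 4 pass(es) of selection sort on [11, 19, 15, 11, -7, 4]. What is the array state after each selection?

Pass 1: Select minimum -7 at index 4, swap -> [-7, 19, 15, 11, 11, 4]
Pass 2: Select minimum 4 at index 5, swap -> [-7, 4, 15, 11, 11, 19]
Pass 3: Select minimum 11 at index 3, swap -> [-7, 4, 11, 15, 11, 19]
Pass 4: Select minimum 11 at index 4, swap -> [-7, 4, 11, 11, 15, 19]


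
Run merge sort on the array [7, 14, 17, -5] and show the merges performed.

Divide and conquer:
  Merge [7] + [14] -> [7, 14]
  Merge [17] + [-5] -> [-5, 17]
  Merge [7, 14] + [-5, 17] -> [-5, 7, 14, 17]


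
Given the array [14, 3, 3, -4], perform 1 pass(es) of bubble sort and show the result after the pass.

After pass 1: [3, 3, -4, 14] (3 swaps)
Total swaps: 3


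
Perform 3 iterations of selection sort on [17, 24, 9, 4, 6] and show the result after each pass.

Pass 1: Select minimum 4 at index 3, swap -> [4, 24, 9, 17, 6]
Pass 2: Select minimum 6 at index 4, swap -> [4, 6, 9, 17, 24]
Pass 3: Select minimum 9 at index 2, swap -> [4, 6, 9, 17, 24]


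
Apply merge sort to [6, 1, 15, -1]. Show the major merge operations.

Divide and conquer:
  Merge [6] + [1] -> [1, 6]
  Merge [15] + [-1] -> [-1, 15]
  Merge [1, 6] + [-1, 15] -> [-1, 1, 6, 15]


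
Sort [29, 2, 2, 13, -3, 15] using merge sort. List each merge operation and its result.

Divide and conquer:
  Merge [2] + [2] -> [2, 2]
  Merge [29] + [2, 2] -> [2, 2, 29]
  Merge [-3] + [15] -> [-3, 15]
  Merge [13] + [-3, 15] -> [-3, 13, 15]
  Merge [2, 2, 29] + [-3, 13, 15] -> [-3, 2, 2, 13, 15, 29]


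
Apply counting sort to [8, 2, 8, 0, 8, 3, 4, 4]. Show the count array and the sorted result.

Count array: [1, 0, 1, 1, 2, 0, 0, 0, 3]
(count[i] = number of elements equal to i)
Cumulative count: [1, 1, 2, 3, 5, 5, 5, 5, 8]
Sorted: [0, 2, 3, 4, 4, 8, 8, 8]


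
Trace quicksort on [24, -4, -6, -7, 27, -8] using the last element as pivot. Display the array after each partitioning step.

Partition 1: pivot=-8 at index 0 -> [-8, -4, -6, -7, 27, 24]
Partition 2: pivot=24 at index 4 -> [-8, -4, -6, -7, 24, 27]
Partition 3: pivot=-7 at index 1 -> [-8, -7, -6, -4, 24, 27]
Partition 4: pivot=-4 at index 3 -> [-8, -7, -6, -4, 24, 27]


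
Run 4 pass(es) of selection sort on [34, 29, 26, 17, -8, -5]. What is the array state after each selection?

Pass 1: Select minimum -8 at index 4, swap -> [-8, 29, 26, 17, 34, -5]
Pass 2: Select minimum -5 at index 5, swap -> [-8, -5, 26, 17, 34, 29]
Pass 3: Select minimum 17 at index 3, swap -> [-8, -5, 17, 26, 34, 29]
Pass 4: Select minimum 26 at index 3, swap -> [-8, -5, 17, 26, 34, 29]


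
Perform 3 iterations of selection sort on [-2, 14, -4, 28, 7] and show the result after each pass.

Pass 1: Select minimum -4 at index 2, swap -> [-4, 14, -2, 28, 7]
Pass 2: Select minimum -2 at index 2, swap -> [-4, -2, 14, 28, 7]
Pass 3: Select minimum 7 at index 4, swap -> [-4, -2, 7, 28, 14]


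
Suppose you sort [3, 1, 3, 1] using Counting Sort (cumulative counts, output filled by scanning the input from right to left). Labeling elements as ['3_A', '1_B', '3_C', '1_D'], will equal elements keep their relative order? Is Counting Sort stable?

Trace Counting Sort on the labeled array (the key is the number; the letter only tracks identity):
  Counts for values 0..3: [0, 2, 0, 2]
  Cumulative counts: [0, 2, 2, 4]
  Scan right to left: place 1_D at output index 1
  Scan right to left: place 3_C at output index 3
  Scan right to left: place 1_B at output index 0
  Scan right to left: place 3_A at output index 2
  Output: [1_B, 1_D, 3_A, 3_C]
Equal keys:
  value 1: originally 1_B, 1_D; after sorting 1_B, 1_D -> order preserved
  value 3: originally 3_A, 3_C; after sorting 3_A, 3_C -> order preserved
All equal keys kept their original relative order. Counting Sort is stable: scanning the input right to left with decreasing cumulative counts places later duplicates at later output positions.
Answer: Stable


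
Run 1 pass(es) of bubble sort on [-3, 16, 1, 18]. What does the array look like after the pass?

After pass 1: [-3, 1, 16, 18] (1 swaps)
Total swaps: 1


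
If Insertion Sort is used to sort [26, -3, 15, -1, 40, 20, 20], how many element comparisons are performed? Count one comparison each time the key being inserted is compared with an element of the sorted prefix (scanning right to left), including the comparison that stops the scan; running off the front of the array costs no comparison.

Insert -3: 26 > -3 (shift), reached front = 1 comparison(s) -> [-3, 26, 15, -1, 40, 20, 20]
Insert 15: 26 > 15 (shift), -3 <= 15 (stop) = 2 comparison(s) -> [-3, 15, 26, -1, 40, 20, 20]
Insert -1: 26 > -1 (shift), 15 > -1 (shift), -3 <= -1 (stop) = 3 comparison(s) -> [-3, -1, 15, 26, 40, 20, 20]
Insert 40: 26 <= 40 (stop) = 1 comparison(s) -> [-3, -1, 15, 26, 40, 20, 20]
Insert 20: 40 > 20 (shift), 26 > 20 (shift), 15 <= 20 (stop) = 3 comparison(s) -> [-3, -1, 15, 20, 26, 40, 20]
Insert 20: 40 > 20 (shift), 26 > 20 (shift), 20 <= 20 (stop) = 3 comparison(s) -> [-3, -1, 15, 20, 20, 26, 40]
Total comparisons: 1 + 2 + 3 + 1 + 3 + 3 = 13


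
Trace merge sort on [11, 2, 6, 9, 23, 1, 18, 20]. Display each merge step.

Divide and conquer:
  Merge [11] + [2] -> [2, 11]
  Merge [6] + [9] -> [6, 9]
  Merge [2, 11] + [6, 9] -> [2, 6, 9, 11]
  Merge [23] + [1] -> [1, 23]
  Merge [18] + [20] -> [18, 20]
  Merge [1, 23] + [18, 20] -> [1, 18, 20, 23]
  Merge [2, 6, 9, 11] + [1, 18, 20, 23] -> [1, 2, 6, 9, 11, 18, 20, 23]


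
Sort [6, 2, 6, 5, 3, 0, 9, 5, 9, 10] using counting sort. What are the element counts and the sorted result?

Count array: [1, 0, 1, 1, 0, 2, 2, 0, 0, 2, 1]
(count[i] = number of elements equal to i)
Cumulative count: [1, 1, 2, 3, 3, 5, 7, 7, 7, 9, 10]
Sorted: [0, 2, 3, 5, 5, 6, 6, 9, 9, 10]


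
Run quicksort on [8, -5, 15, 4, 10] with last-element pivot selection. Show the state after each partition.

Partition 1: pivot=10 at index 3 -> [8, -5, 4, 10, 15]
Partition 2: pivot=4 at index 1 -> [-5, 4, 8, 10, 15]


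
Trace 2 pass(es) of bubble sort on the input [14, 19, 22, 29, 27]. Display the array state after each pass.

After pass 1: [14, 19, 22, 27, 29] (1 swaps)
After pass 2: [14, 19, 22, 27, 29] (0 swaps)
Total swaps: 1


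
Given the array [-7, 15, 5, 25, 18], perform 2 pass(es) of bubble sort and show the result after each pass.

After pass 1: [-7, 5, 15, 18, 25] (2 swaps)
After pass 2: [-7, 5, 15, 18, 25] (0 swaps)
Total swaps: 2


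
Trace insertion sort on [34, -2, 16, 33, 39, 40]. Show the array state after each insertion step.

First element 34 is already 'sorted'
Insert -2: shifted 1 elements -> [-2, 34, 16, 33, 39, 40]
Insert 16: shifted 1 elements -> [-2, 16, 34, 33, 39, 40]
Insert 33: shifted 1 elements -> [-2, 16, 33, 34, 39, 40]
Insert 39: shifted 0 elements -> [-2, 16, 33, 34, 39, 40]
Insert 40: shifted 0 elements -> [-2, 16, 33, 34, 39, 40]


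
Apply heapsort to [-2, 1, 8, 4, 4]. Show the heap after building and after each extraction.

Build heap: [8, 4, -2, 1, 4]
Extract 8: [4, 4, -2, 1, 8]
Extract 4: [4, 1, -2, 4, 8]
Extract 4: [1, -2, 4, 4, 8]
Extract 1: [-2, 1, 4, 4, 8]


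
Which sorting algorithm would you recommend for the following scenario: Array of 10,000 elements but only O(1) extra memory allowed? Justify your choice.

Best choice: Heapsort
Reason: Heapsort rearranges the array in place using O(1) auxiliary space and still guarantees O(n log n) time; quicksort partitions in place but needs Theta(log n) stack space for recursion (O(n) in the worst case), and mergesort requires O(n) auxiliary space


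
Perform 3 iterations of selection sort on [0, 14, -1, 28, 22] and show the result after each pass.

Pass 1: Select minimum -1 at index 2, swap -> [-1, 14, 0, 28, 22]
Pass 2: Select minimum 0 at index 2, swap -> [-1, 0, 14, 28, 22]
Pass 3: Select minimum 14 at index 2, swap -> [-1, 0, 14, 28, 22]


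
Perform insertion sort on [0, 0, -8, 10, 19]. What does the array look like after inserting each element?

First element 0 is already 'sorted'
Insert 0: shifted 0 elements -> [0, 0, -8, 10, 19]
Insert -8: shifted 2 elements -> [-8, 0, 0, 10, 19]
Insert 10: shifted 0 elements -> [-8, 0, 0, 10, 19]
Insert 19: shifted 0 elements -> [-8, 0, 0, 10, 19]


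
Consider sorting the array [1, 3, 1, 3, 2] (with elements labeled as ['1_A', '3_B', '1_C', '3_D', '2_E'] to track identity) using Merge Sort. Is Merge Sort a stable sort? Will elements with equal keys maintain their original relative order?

Trace Merge Sort on the labeled array (the key is the number; the letter only tracks identity):
  Merge [1_A] + [3_B] -> [1_A, 3_B]
  Merge [3_D] + [2_E] -> [2_E, 3_D]
  Merge [1_C] + [2_E, 3_D] -> [1_C, 2_E, 3_D]
  Merge [1_A, 3_B] + [1_C, 2_E, 3_D] -> [1_A, 1_C, 2_E, 3_B, 3_D]
Final order: [1_A, 1_C, 2_E, 3_B, 3_D]
Equal keys:
  value 1: originally 1_A, 1_C; after sorting 1_A, 1_C -> order preserved
  value 3: originally 3_B, 3_D; after sorting 3_B, 3_D -> order preserved
All equal keys kept their original relative order. Merge Sort is stable: when the heads of the two halves are equal the merge takes from the left half first.
Answer: Stable


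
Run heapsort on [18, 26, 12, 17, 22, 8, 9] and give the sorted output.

Build heap: [26, 22, 12, 17, 18, 8, 9]
Extract 26: [22, 18, 12, 17, 9, 8, 26]
Extract 22: [18, 17, 12, 8, 9, 22, 26]
Extract 18: [17, 9, 12, 8, 18, 22, 26]
Extract 17: [12, 9, 8, 17, 18, 22, 26]
Extract 12: [9, 8, 12, 17, 18, 22, 26]
Extract 9: [8, 9, 12, 17, 18, 22, 26]


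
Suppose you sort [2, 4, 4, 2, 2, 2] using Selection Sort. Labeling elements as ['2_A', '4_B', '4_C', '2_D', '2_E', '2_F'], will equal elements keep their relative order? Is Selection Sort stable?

Trace Selection Sort on the labeled array (the key is the number; the letter only tracks identity):
  Pass 1: minimum 2_A is already at index 0; no swap -> [2_A, 4_B, 4_C, 2_D, 2_E, 2_F]
  Pass 2: minimum of unsorted part is 2_D at index 3; swap it with 4_B at index 1 -> [2_A, 2_D, 4_C, 4_B, 2_E, 2_F]
  Pass 3: minimum of unsorted part is 2_E at index 4; swap it with 4_C at index 2 -> [2_A, 2_D, 2_E, 4_B, 4_C, 2_F]
  Pass 4: minimum of unsorted part is 2_F at index 5; swap it with 4_B at index 3 -> [2_A, 2_D, 2_E, 2_F, 4_C, 4_B]
  Pass 5: minimum 4_C is already at index 4; no swap -> [2_A, 2_D, 2_E, 2_F, 4_C, 4_B]
Final order: [2_A, 2_D, 2_E, 2_F, 4_C, 4_B]
Equal keys:
  value 2: originally 2_A, 2_D, 2_E, 2_F; after sorting 2_A, 2_D, 2_E, 2_F -> order preserved
  value 4: originally 4_B, 4_C; after sorting 4_C, 4_B -> order changed
Equal keys were reordered, so Selection Sort is not stable: the long-range swap that moves the minimum into place can carry an element past an equal key. (One such input is enough; an unstable sort may happen to preserve order on other inputs, but it gives no guarantee.)
Answer: Not stable


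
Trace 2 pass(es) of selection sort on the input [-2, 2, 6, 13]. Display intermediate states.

Pass 1: Select minimum -2 at index 0, swap -> [-2, 2, 6, 13]
Pass 2: Select minimum 2 at index 1, swap -> [-2, 2, 6, 13]


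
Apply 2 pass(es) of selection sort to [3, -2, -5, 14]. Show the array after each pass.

Pass 1: Select minimum -5 at index 2, swap -> [-5, -2, 3, 14]
Pass 2: Select minimum -2 at index 1, swap -> [-5, -2, 3, 14]


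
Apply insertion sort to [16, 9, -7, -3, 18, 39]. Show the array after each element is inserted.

First element 16 is already 'sorted'
Insert 9: shifted 1 elements -> [9, 16, -7, -3, 18, 39]
Insert -7: shifted 2 elements -> [-7, 9, 16, -3, 18, 39]
Insert -3: shifted 2 elements -> [-7, -3, 9, 16, 18, 39]
Insert 18: shifted 0 elements -> [-7, -3, 9, 16, 18, 39]
Insert 39: shifted 0 elements -> [-7, -3, 9, 16, 18, 39]


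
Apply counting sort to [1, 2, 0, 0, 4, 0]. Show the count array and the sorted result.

Count array: [3, 1, 1, 0, 1]
(count[i] = number of elements equal to i)
Cumulative count: [3, 4, 5, 5, 6]
Sorted: [0, 0, 0, 1, 2, 4]


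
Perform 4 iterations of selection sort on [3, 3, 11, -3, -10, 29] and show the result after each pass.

Pass 1: Select minimum -10 at index 4, swap -> [-10, 3, 11, -3, 3, 29]
Pass 2: Select minimum -3 at index 3, swap -> [-10, -3, 11, 3, 3, 29]
Pass 3: Select minimum 3 at index 3, swap -> [-10, -3, 3, 11, 3, 29]
Pass 4: Select minimum 3 at index 4, swap -> [-10, -3, 3, 3, 11, 29]


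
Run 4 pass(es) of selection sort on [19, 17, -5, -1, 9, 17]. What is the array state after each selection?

Pass 1: Select minimum -5 at index 2, swap -> [-5, 17, 19, -1, 9, 17]
Pass 2: Select minimum -1 at index 3, swap -> [-5, -1, 19, 17, 9, 17]
Pass 3: Select minimum 9 at index 4, swap -> [-5, -1, 9, 17, 19, 17]
Pass 4: Select minimum 17 at index 3, swap -> [-5, -1, 9, 17, 19, 17]


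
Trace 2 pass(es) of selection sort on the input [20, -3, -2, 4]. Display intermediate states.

Pass 1: Select minimum -3 at index 1, swap -> [-3, 20, -2, 4]
Pass 2: Select minimum -2 at index 2, swap -> [-3, -2, 20, 4]


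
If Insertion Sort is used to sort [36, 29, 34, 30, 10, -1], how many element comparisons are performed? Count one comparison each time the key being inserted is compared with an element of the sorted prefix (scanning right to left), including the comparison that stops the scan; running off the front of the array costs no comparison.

Insert 29: 36 > 29 (shift), reached front = 1 comparison(s) -> [29, 36, 34, 30, 10, -1]
Insert 34: 36 > 34 (shift), 29 <= 34 (stop) = 2 comparison(s) -> [29, 34, 36, 30, 10, -1]
Insert 30: 36 > 30 (shift), 34 > 30 (shift), 29 <= 30 (stop) = 3 comparison(s) -> [29, 30, 34, 36, 10, -1]
Insert 10: 36 > 10 (shift), 34 > 10 (shift), 30 > 10 (shift), 29 > 10 (shift), reached front = 4 comparison(s) -> [10, 29, 30, 34, 36, -1]
Insert -1: 36 > -1 (shift), 34 > -1 (shift), 30 > -1 (shift), 29 > -1 (shift), 10 > -1 (shift), reached front = 5 comparison(s) -> [-1, 10, 29, 30, 34, 36]
Total comparisons: 1 + 2 + 3 + 4 + 5 = 15


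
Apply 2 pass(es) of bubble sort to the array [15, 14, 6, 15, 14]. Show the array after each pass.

After pass 1: [14, 6, 15, 14, 15] (3 swaps)
After pass 2: [6, 14, 14, 15, 15] (2 swaps)
Total swaps: 5


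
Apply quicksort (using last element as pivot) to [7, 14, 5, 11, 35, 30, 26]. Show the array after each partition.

Partition 1: pivot=26 at index 4 -> [7, 14, 5, 11, 26, 30, 35]
Partition 2: pivot=11 at index 2 -> [7, 5, 11, 14, 26, 30, 35]
Partition 3: pivot=5 at index 0 -> [5, 7, 11, 14, 26, 30, 35]
Partition 4: pivot=35 at index 6 -> [5, 7, 11, 14, 26, 30, 35]


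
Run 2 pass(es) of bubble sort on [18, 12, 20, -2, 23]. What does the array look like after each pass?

After pass 1: [12, 18, -2, 20, 23] (2 swaps)
After pass 2: [12, -2, 18, 20, 23] (1 swaps)
Total swaps: 3


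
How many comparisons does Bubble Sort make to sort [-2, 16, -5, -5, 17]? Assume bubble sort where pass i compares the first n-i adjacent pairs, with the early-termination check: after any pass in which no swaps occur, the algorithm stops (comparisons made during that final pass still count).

Pass 1: compare adjacent pairs (0,1)..(3,4) = 4 comparison(s), 2 swap(s) -> [-2, -5, -5, 16, 17]
Pass 2: compare adjacent pairs (0,1)..(2,3) = 3 comparison(s), 2 swap(s) -> [-5, -5, -2, 16, 17]
Pass 3: compare adjacent pairs (0,1)..(1,2) = 2 comparison(s), 0 swap(s) -> [-5, -5, -2, 16, 17]
No swaps in this pass, so bubble sort stops here.
Total comparisons: 4 + 3 + 2 = 9


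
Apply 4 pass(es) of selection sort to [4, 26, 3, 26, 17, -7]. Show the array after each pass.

Pass 1: Select minimum -7 at index 5, swap -> [-7, 26, 3, 26, 17, 4]
Pass 2: Select minimum 3 at index 2, swap -> [-7, 3, 26, 26, 17, 4]
Pass 3: Select minimum 4 at index 5, swap -> [-7, 3, 4, 26, 17, 26]
Pass 4: Select minimum 17 at index 4, swap -> [-7, 3, 4, 17, 26, 26]


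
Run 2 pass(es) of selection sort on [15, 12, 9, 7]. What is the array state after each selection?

Pass 1: Select minimum 7 at index 3, swap -> [7, 12, 9, 15]
Pass 2: Select minimum 9 at index 2, swap -> [7, 9, 12, 15]


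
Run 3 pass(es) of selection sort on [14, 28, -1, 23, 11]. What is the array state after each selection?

Pass 1: Select minimum -1 at index 2, swap -> [-1, 28, 14, 23, 11]
Pass 2: Select minimum 11 at index 4, swap -> [-1, 11, 14, 23, 28]
Pass 3: Select minimum 14 at index 2, swap -> [-1, 11, 14, 23, 28]


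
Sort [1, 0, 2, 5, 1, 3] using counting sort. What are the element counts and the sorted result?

Count array: [1, 2, 1, 1, 0, 1]
(count[i] = number of elements equal to i)
Cumulative count: [1, 3, 4, 5, 5, 6]
Sorted: [0, 1, 1, 2, 3, 5]


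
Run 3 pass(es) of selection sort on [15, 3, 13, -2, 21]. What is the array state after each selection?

Pass 1: Select minimum -2 at index 3, swap -> [-2, 3, 13, 15, 21]
Pass 2: Select minimum 3 at index 1, swap -> [-2, 3, 13, 15, 21]
Pass 3: Select minimum 13 at index 2, swap -> [-2, 3, 13, 15, 21]


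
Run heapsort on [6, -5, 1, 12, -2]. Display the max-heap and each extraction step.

Build heap: [12, 6, 1, -5, -2]
Extract 12: [6, -2, 1, -5, 12]
Extract 6: [1, -2, -5, 6, 12]
Extract 1: [-2, -5, 1, 6, 12]
Extract -2: [-5, -2, 1, 6, 12]


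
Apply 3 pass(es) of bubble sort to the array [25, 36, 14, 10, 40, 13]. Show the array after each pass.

After pass 1: [25, 14, 10, 36, 13, 40] (3 swaps)
After pass 2: [14, 10, 25, 13, 36, 40] (3 swaps)
After pass 3: [10, 14, 13, 25, 36, 40] (2 swaps)
Total swaps: 8


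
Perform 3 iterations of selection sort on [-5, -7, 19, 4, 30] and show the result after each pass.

Pass 1: Select minimum -7 at index 1, swap -> [-7, -5, 19, 4, 30]
Pass 2: Select minimum -5 at index 1, swap -> [-7, -5, 19, 4, 30]
Pass 3: Select minimum 4 at index 3, swap -> [-7, -5, 4, 19, 30]


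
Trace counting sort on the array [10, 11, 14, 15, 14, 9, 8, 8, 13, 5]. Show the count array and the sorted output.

Count array: [0, 0, 0, 0, 0, 1, 0, 0, 2, 1, 1, 1, 0, 1, 2, 1]
(count[i] = number of elements equal to i)
Cumulative count: [0, 0, 0, 0, 0, 1, 1, 1, 3, 4, 5, 6, 6, 7, 9, 10]
Sorted: [5, 8, 8, 9, 10, 11, 13, 14, 14, 15]


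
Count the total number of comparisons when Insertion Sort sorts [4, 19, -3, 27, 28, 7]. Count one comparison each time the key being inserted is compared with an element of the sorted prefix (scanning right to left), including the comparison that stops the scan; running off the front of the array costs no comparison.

Insert 19: 4 <= 19 (stop) = 1 comparison(s) -> [4, 19, -3, 27, 28, 7]
Insert -3: 19 > -3 (shift), 4 > -3 (shift), reached front = 2 comparison(s) -> [-3, 4, 19, 27, 28, 7]
Insert 27: 19 <= 27 (stop) = 1 comparison(s) -> [-3, 4, 19, 27, 28, 7]
Insert 28: 27 <= 28 (stop) = 1 comparison(s) -> [-3, 4, 19, 27, 28, 7]
Insert 7: 28 > 7 (shift), 27 > 7 (shift), 19 > 7 (shift), 4 <= 7 (stop) = 4 comparison(s) -> [-3, 4, 7, 19, 27, 28]
Total comparisons: 1 + 2 + 1 + 1 + 4 = 9


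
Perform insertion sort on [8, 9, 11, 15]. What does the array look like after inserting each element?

First element 8 is already 'sorted'
Insert 9: shifted 0 elements -> [8, 9, 11, 15]
Insert 11: shifted 0 elements -> [8, 9, 11, 15]
Insert 15: shifted 0 elements -> [8, 9, 11, 15]


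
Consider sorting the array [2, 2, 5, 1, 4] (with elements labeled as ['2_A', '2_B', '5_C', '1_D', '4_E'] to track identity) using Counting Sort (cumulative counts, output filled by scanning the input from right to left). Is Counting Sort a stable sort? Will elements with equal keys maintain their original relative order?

Trace Counting Sort on the labeled array (the key is the number; the letter only tracks identity):
  Counts for values 0..5: [0, 1, 2, 0, 1, 1]
  Cumulative counts: [0, 1, 3, 3, 4, 5]
  Scan right to left: place 4_E at output index 3
  Scan right to left: place 1_D at output index 0
  Scan right to left: place 5_C at output index 4
  Scan right to left: place 2_B at output index 2
  Scan right to left: place 2_A at output index 1
  Output: [1_D, 2_A, 2_B, 4_E, 5_C]
Equal keys:
  value 2: originally 2_A, 2_B; after sorting 2_A, 2_B -> order preserved
All equal keys kept their original relative order. Counting Sort is stable: scanning the input right to left with decreasing cumulative counts places later duplicates at later output positions.
Answer: Stable


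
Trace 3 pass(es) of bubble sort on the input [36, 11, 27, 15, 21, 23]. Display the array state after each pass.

After pass 1: [11, 27, 15, 21, 23, 36] (5 swaps)
After pass 2: [11, 15, 21, 23, 27, 36] (3 swaps)
After pass 3: [11, 15, 21, 23, 27, 36] (0 swaps)
Total swaps: 8


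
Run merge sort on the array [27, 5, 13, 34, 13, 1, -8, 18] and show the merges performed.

Divide and conquer:
  Merge [27] + [5] -> [5, 27]
  Merge [13] + [34] -> [13, 34]
  Merge [5, 27] + [13, 34] -> [5, 13, 27, 34]
  Merge [13] + [1] -> [1, 13]
  Merge [-8] + [18] -> [-8, 18]
  Merge [1, 13] + [-8, 18] -> [-8, 1, 13, 18]
  Merge [5, 13, 27, 34] + [-8, 1, 13, 18] -> [-8, 1, 5, 13, 13, 18, 27, 34]


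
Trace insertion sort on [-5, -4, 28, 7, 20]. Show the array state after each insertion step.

First element -5 is already 'sorted'
Insert -4: shifted 0 elements -> [-5, -4, 28, 7, 20]
Insert 28: shifted 0 elements -> [-5, -4, 28, 7, 20]
Insert 7: shifted 1 elements -> [-5, -4, 7, 28, 20]
Insert 20: shifted 1 elements -> [-5, -4, 7, 20, 28]


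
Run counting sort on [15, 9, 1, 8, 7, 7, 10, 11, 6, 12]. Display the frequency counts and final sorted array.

Count array: [0, 1, 0, 0, 0, 0, 1, 2, 1, 1, 1, 1, 1, 0, 0, 1]
(count[i] = number of elements equal to i)
Cumulative count: [0, 1, 1, 1, 1, 1, 2, 4, 5, 6, 7, 8, 9, 9, 9, 10]
Sorted: [1, 6, 7, 7, 8, 9, 10, 11, 12, 15]


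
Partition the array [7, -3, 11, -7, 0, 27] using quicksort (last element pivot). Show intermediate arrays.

Partition 1: pivot=27 at index 5 -> [7, -3, 11, -7, 0, 27]
Partition 2: pivot=0 at index 2 -> [-3, -7, 0, 7, 11, 27]
Partition 3: pivot=-7 at index 0 -> [-7, -3, 0, 7, 11, 27]
Partition 4: pivot=11 at index 4 -> [-7, -3, 0, 7, 11, 27]


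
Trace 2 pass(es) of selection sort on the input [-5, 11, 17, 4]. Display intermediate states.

Pass 1: Select minimum -5 at index 0, swap -> [-5, 11, 17, 4]
Pass 2: Select minimum 4 at index 3, swap -> [-5, 4, 17, 11]


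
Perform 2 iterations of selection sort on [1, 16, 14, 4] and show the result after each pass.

Pass 1: Select minimum 1 at index 0, swap -> [1, 16, 14, 4]
Pass 2: Select minimum 4 at index 3, swap -> [1, 4, 14, 16]


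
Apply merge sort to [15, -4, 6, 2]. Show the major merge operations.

Divide and conquer:
  Merge [15] + [-4] -> [-4, 15]
  Merge [6] + [2] -> [2, 6]
  Merge [-4, 15] + [2, 6] -> [-4, 2, 6, 15]


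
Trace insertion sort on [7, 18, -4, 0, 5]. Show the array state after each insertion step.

First element 7 is already 'sorted'
Insert 18: shifted 0 elements -> [7, 18, -4, 0, 5]
Insert -4: shifted 2 elements -> [-4, 7, 18, 0, 5]
Insert 0: shifted 2 elements -> [-4, 0, 7, 18, 5]
Insert 5: shifted 2 elements -> [-4, 0, 5, 7, 18]


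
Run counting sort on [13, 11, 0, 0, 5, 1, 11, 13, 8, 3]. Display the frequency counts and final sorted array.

Count array: [2, 1, 0, 1, 0, 1, 0, 0, 1, 0, 0, 2, 0, 2]
(count[i] = number of elements equal to i)
Cumulative count: [2, 3, 3, 4, 4, 5, 5, 5, 6, 6, 6, 8, 8, 10]
Sorted: [0, 0, 1, 3, 5, 8, 11, 11, 13, 13]


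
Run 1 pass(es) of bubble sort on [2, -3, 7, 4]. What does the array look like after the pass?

After pass 1: [-3, 2, 4, 7] (2 swaps)
Total swaps: 2


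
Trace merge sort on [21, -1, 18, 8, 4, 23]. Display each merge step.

Divide and conquer:
  Merge [-1] + [18] -> [-1, 18]
  Merge [21] + [-1, 18] -> [-1, 18, 21]
  Merge [4] + [23] -> [4, 23]
  Merge [8] + [4, 23] -> [4, 8, 23]
  Merge [-1, 18, 21] + [4, 8, 23] -> [-1, 4, 8, 18, 21, 23]


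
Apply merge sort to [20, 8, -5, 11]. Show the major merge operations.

Divide and conquer:
  Merge [20] + [8] -> [8, 20]
  Merge [-5] + [11] -> [-5, 11]
  Merge [8, 20] + [-5, 11] -> [-5, 8, 11, 20]


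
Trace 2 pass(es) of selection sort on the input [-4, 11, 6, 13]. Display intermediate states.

Pass 1: Select minimum -4 at index 0, swap -> [-4, 11, 6, 13]
Pass 2: Select minimum 6 at index 2, swap -> [-4, 6, 11, 13]


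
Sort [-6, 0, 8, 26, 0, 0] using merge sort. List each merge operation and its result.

Divide and conquer:
  Merge [0] + [8] -> [0, 8]
  Merge [-6] + [0, 8] -> [-6, 0, 8]
  Merge [0] + [0] -> [0, 0]
  Merge [26] + [0, 0] -> [0, 0, 26]
  Merge [-6, 0, 8] + [0, 0, 26] -> [-6, 0, 0, 0, 8, 26]


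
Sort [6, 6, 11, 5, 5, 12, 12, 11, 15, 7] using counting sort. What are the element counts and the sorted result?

Count array: [0, 0, 0, 0, 0, 2, 2, 1, 0, 0, 0, 2, 2, 0, 0, 1]
(count[i] = number of elements equal to i)
Cumulative count: [0, 0, 0, 0, 0, 2, 4, 5, 5, 5, 5, 7, 9, 9, 9, 10]
Sorted: [5, 5, 6, 6, 7, 11, 11, 12, 12, 15]


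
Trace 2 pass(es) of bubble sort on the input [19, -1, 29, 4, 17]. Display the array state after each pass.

After pass 1: [-1, 19, 4, 17, 29] (3 swaps)
After pass 2: [-1, 4, 17, 19, 29] (2 swaps)
Total swaps: 5


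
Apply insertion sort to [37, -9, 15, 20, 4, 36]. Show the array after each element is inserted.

First element 37 is already 'sorted'
Insert -9: shifted 1 elements -> [-9, 37, 15, 20, 4, 36]
Insert 15: shifted 1 elements -> [-9, 15, 37, 20, 4, 36]
Insert 20: shifted 1 elements -> [-9, 15, 20, 37, 4, 36]
Insert 4: shifted 3 elements -> [-9, 4, 15, 20, 37, 36]
Insert 36: shifted 1 elements -> [-9, 4, 15, 20, 36, 37]


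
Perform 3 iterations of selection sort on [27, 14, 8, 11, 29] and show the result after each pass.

Pass 1: Select minimum 8 at index 2, swap -> [8, 14, 27, 11, 29]
Pass 2: Select minimum 11 at index 3, swap -> [8, 11, 27, 14, 29]
Pass 3: Select minimum 14 at index 3, swap -> [8, 11, 14, 27, 29]


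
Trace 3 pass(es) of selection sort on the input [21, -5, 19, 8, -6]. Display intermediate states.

Pass 1: Select minimum -6 at index 4, swap -> [-6, -5, 19, 8, 21]
Pass 2: Select minimum -5 at index 1, swap -> [-6, -5, 19, 8, 21]
Pass 3: Select minimum 8 at index 3, swap -> [-6, -5, 8, 19, 21]


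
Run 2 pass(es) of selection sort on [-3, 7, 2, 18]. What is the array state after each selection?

Pass 1: Select minimum -3 at index 0, swap -> [-3, 7, 2, 18]
Pass 2: Select minimum 2 at index 2, swap -> [-3, 2, 7, 18]


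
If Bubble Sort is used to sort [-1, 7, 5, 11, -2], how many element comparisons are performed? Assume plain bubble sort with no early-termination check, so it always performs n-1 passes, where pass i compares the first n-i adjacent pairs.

Pass 1: compare adjacent pairs (0,1)..(3,4) = 4 comparison(s), 2 swap(s) -> [-1, 5, 7, -2, 11]
Pass 2: compare adjacent pairs (0,1)..(2,3) = 3 comparison(s), 1 swap(s) -> [-1, 5, -2, 7, 11]
Pass 3: compare adjacent pairs (0,1)..(1,2) = 2 comparison(s), 1 swap(s) -> [-1, -2, 5, 7, 11]
Pass 4: compare adjacent pairs (0,1)..(0,1) = 1 comparison(s), 1 swap(s) -> [-2, -1, 5, 7, 11]
Total comparisons: 4 + 3 + 2 + 1 = 10


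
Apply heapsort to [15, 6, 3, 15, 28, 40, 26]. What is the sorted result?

Build heap: [40, 28, 26, 15, 6, 3, 15]
Extract 40: [28, 15, 26, 15, 6, 3, 40]
Extract 28: [26, 15, 3, 15, 6, 28, 40]
Extract 26: [15, 15, 3, 6, 26, 28, 40]
Extract 15: [15, 6, 3, 15, 26, 28, 40]
Extract 15: [6, 3, 15, 15, 26, 28, 40]
Extract 6: [3, 6, 15, 15, 26, 28, 40]


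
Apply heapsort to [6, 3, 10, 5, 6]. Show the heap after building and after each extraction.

Build heap: [10, 6, 6, 5, 3]
Extract 10: [6, 5, 6, 3, 10]
Extract 6: [6, 5, 3, 6, 10]
Extract 6: [5, 3, 6, 6, 10]
Extract 5: [3, 5, 6, 6, 10]


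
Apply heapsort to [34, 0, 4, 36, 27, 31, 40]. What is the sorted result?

Build heap: [40, 36, 34, 0, 27, 31, 4]
Extract 40: [36, 27, 34, 0, 4, 31, 40]
Extract 36: [34, 27, 31, 0, 4, 36, 40]
Extract 34: [31, 27, 4, 0, 34, 36, 40]
Extract 31: [27, 0, 4, 31, 34, 36, 40]
Extract 27: [4, 0, 27, 31, 34, 36, 40]
Extract 4: [0, 4, 27, 31, 34, 36, 40]


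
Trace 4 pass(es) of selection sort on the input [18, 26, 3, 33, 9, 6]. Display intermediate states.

Pass 1: Select minimum 3 at index 2, swap -> [3, 26, 18, 33, 9, 6]
Pass 2: Select minimum 6 at index 5, swap -> [3, 6, 18, 33, 9, 26]
Pass 3: Select minimum 9 at index 4, swap -> [3, 6, 9, 33, 18, 26]
Pass 4: Select minimum 18 at index 4, swap -> [3, 6, 9, 18, 33, 26]


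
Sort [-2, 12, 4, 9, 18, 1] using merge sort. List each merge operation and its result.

Divide and conquer:
  Merge [12] + [4] -> [4, 12]
  Merge [-2] + [4, 12] -> [-2, 4, 12]
  Merge [18] + [1] -> [1, 18]
  Merge [9] + [1, 18] -> [1, 9, 18]
  Merge [-2, 4, 12] + [1, 9, 18] -> [-2, 1, 4, 9, 12, 18]


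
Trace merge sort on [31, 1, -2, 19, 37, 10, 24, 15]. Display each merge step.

Divide and conquer:
  Merge [31] + [1] -> [1, 31]
  Merge [-2] + [19] -> [-2, 19]
  Merge [1, 31] + [-2, 19] -> [-2, 1, 19, 31]
  Merge [37] + [10] -> [10, 37]
  Merge [24] + [15] -> [15, 24]
  Merge [10, 37] + [15, 24] -> [10, 15, 24, 37]
  Merge [-2, 1, 19, 31] + [10, 15, 24, 37] -> [-2, 1, 10, 15, 19, 24, 31, 37]


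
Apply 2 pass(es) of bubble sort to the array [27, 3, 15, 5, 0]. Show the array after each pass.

After pass 1: [3, 15, 5, 0, 27] (4 swaps)
After pass 2: [3, 5, 0, 15, 27] (2 swaps)
Total swaps: 6


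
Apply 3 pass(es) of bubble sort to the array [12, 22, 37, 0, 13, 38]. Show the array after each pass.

After pass 1: [12, 22, 0, 13, 37, 38] (2 swaps)
After pass 2: [12, 0, 13, 22, 37, 38] (2 swaps)
After pass 3: [0, 12, 13, 22, 37, 38] (1 swaps)
Total swaps: 5


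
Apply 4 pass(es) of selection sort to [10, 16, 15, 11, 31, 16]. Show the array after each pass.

Pass 1: Select minimum 10 at index 0, swap -> [10, 16, 15, 11, 31, 16]
Pass 2: Select minimum 11 at index 3, swap -> [10, 11, 15, 16, 31, 16]
Pass 3: Select minimum 15 at index 2, swap -> [10, 11, 15, 16, 31, 16]
Pass 4: Select minimum 16 at index 3, swap -> [10, 11, 15, 16, 31, 16]


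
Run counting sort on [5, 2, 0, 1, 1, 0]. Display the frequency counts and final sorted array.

Count array: [2, 2, 1, 0, 0, 1]
(count[i] = number of elements equal to i)
Cumulative count: [2, 4, 5, 5, 5, 6]
Sorted: [0, 0, 1, 1, 2, 5]


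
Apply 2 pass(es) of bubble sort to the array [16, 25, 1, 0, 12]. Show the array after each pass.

After pass 1: [16, 1, 0, 12, 25] (3 swaps)
After pass 2: [1, 0, 12, 16, 25] (3 swaps)
Total swaps: 6


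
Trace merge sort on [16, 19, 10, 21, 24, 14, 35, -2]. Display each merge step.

Divide and conquer:
  Merge [16] + [19] -> [16, 19]
  Merge [10] + [21] -> [10, 21]
  Merge [16, 19] + [10, 21] -> [10, 16, 19, 21]
  Merge [24] + [14] -> [14, 24]
  Merge [35] + [-2] -> [-2, 35]
  Merge [14, 24] + [-2, 35] -> [-2, 14, 24, 35]
  Merge [10, 16, 19, 21] + [-2, 14, 24, 35] -> [-2, 10, 14, 16, 19, 21, 24, 35]


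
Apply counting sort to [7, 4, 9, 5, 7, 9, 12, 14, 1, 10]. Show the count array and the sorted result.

Count array: [0, 1, 0, 0, 1, 1, 0, 2, 0, 2, 1, 0, 1, 0, 1]
(count[i] = number of elements equal to i)
Cumulative count: [0, 1, 1, 1, 2, 3, 3, 5, 5, 7, 8, 8, 9, 9, 10]
Sorted: [1, 4, 5, 7, 7, 9, 9, 10, 12, 14]


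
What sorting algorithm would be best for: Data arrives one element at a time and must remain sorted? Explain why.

Best choice: Insertion sort
Reason: Insertion sort naturally handles online/streaming input by inserting each new element into sorted position


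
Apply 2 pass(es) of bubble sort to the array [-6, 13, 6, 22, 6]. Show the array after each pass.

After pass 1: [-6, 6, 13, 6, 22] (2 swaps)
After pass 2: [-6, 6, 6, 13, 22] (1 swaps)
Total swaps: 3


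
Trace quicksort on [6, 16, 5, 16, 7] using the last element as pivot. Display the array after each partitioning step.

Partition 1: pivot=7 at index 2 -> [6, 5, 7, 16, 16]
Partition 2: pivot=5 at index 0 -> [5, 6, 7, 16, 16]
Partition 3: pivot=16 at index 4 -> [5, 6, 7, 16, 16]


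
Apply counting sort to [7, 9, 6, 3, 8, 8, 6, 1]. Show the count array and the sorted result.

Count array: [0, 1, 0, 1, 0, 0, 2, 1, 2, 1]
(count[i] = number of elements equal to i)
Cumulative count: [0, 1, 1, 2, 2, 2, 4, 5, 7, 8]
Sorted: [1, 3, 6, 6, 7, 8, 8, 9]


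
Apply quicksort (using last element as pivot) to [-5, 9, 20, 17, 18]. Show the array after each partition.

Partition 1: pivot=18 at index 3 -> [-5, 9, 17, 18, 20]
Partition 2: pivot=17 at index 2 -> [-5, 9, 17, 18, 20]
Partition 3: pivot=9 at index 1 -> [-5, 9, 17, 18, 20]


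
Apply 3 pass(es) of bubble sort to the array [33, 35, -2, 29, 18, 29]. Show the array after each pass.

After pass 1: [33, -2, 29, 18, 29, 35] (4 swaps)
After pass 2: [-2, 29, 18, 29, 33, 35] (4 swaps)
After pass 3: [-2, 18, 29, 29, 33, 35] (1 swaps)
Total swaps: 9


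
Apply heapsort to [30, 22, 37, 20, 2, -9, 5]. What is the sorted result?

Build heap: [37, 22, 30, 20, 2, -9, 5]
Extract 37: [30, 22, 5, 20, 2, -9, 37]
Extract 30: [22, 20, 5, -9, 2, 30, 37]
Extract 22: [20, 2, 5, -9, 22, 30, 37]
Extract 20: [5, 2, -9, 20, 22, 30, 37]
Extract 5: [2, -9, 5, 20, 22, 30, 37]
Extract 2: [-9, 2, 5, 20, 22, 30, 37]


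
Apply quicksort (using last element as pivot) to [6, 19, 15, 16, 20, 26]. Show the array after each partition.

Partition 1: pivot=26 at index 5 -> [6, 19, 15, 16, 20, 26]
Partition 2: pivot=20 at index 4 -> [6, 19, 15, 16, 20, 26]
Partition 3: pivot=16 at index 2 -> [6, 15, 16, 19, 20, 26]
Partition 4: pivot=15 at index 1 -> [6, 15, 16, 19, 20, 26]


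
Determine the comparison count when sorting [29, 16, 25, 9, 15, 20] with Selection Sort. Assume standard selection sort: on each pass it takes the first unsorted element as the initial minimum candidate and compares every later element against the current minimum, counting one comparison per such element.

Pass 1: scan indices 1..5 for the minimum = 5 comparison(s); min is 9, place at index 0 -> [9, 16, 25, 29, 15, 20]
Pass 2: scan indices 2..5 for the minimum = 4 comparison(s); min is 15, place at index 1 -> [9, 15, 25, 29, 16, 20]
Pass 3: scan indices 3..5 for the minimum = 3 comparison(s); min is 16, place at index 2 -> [9, 15, 16, 29, 25, 20]
Pass 4: scan indices 4..5 for the minimum = 2 comparison(s); min is 20, place at index 3 -> [9, 15, 16, 20, 25, 29]
Pass 5: scan indices 5..5 for the minimum = 1 comparison(s); min is 25, place at index 4 -> [9, 15, 16, 20, 25, 29]
Selection sort always scans the whole unsorted suffix, so the count is (n-1) + (n-2) + ... + 1 = n(n-1)/2 = 6*5/2 = 15 regardless of the input order.
Total comparisons: 5 + 4 + 3 + 2 + 1 = 15


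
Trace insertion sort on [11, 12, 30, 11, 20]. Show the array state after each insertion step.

First element 11 is already 'sorted'
Insert 12: shifted 0 elements -> [11, 12, 30, 11, 20]
Insert 30: shifted 0 elements -> [11, 12, 30, 11, 20]
Insert 11: shifted 2 elements -> [11, 11, 12, 30, 20]
Insert 20: shifted 1 elements -> [11, 11, 12, 20, 30]


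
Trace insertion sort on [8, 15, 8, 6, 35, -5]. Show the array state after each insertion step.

First element 8 is already 'sorted'
Insert 15: shifted 0 elements -> [8, 15, 8, 6, 35, -5]
Insert 8: shifted 1 elements -> [8, 8, 15, 6, 35, -5]
Insert 6: shifted 3 elements -> [6, 8, 8, 15, 35, -5]
Insert 35: shifted 0 elements -> [6, 8, 8, 15, 35, -5]
Insert -5: shifted 5 elements -> [-5, 6, 8, 8, 15, 35]


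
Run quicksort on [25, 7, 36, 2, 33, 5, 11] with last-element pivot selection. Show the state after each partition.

Partition 1: pivot=11 at index 3 -> [7, 2, 5, 11, 33, 36, 25]
Partition 2: pivot=5 at index 1 -> [2, 5, 7, 11, 33, 36, 25]
Partition 3: pivot=25 at index 4 -> [2, 5, 7, 11, 25, 36, 33]
Partition 4: pivot=33 at index 5 -> [2, 5, 7, 11, 25, 33, 36]


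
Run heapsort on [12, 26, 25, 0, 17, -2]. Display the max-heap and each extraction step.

Build heap: [26, 17, 25, 0, 12, -2]
Extract 26: [25, 17, -2, 0, 12, 26]
Extract 25: [17, 12, -2, 0, 25, 26]
Extract 17: [12, 0, -2, 17, 25, 26]
Extract 12: [0, -2, 12, 17, 25, 26]
Extract 0: [-2, 0, 12, 17, 25, 26]


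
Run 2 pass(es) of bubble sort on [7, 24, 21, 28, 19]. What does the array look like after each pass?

After pass 1: [7, 21, 24, 19, 28] (2 swaps)
After pass 2: [7, 21, 19, 24, 28] (1 swaps)
Total swaps: 3


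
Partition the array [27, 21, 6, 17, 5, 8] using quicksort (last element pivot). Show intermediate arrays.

Partition 1: pivot=8 at index 2 -> [6, 5, 8, 17, 21, 27]
Partition 2: pivot=5 at index 0 -> [5, 6, 8, 17, 21, 27]
Partition 3: pivot=27 at index 5 -> [5, 6, 8, 17, 21, 27]
Partition 4: pivot=21 at index 4 -> [5, 6, 8, 17, 21, 27]


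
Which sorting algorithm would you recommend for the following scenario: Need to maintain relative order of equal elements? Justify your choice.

Best choice: Merge sort or Insertion sort
Reason: Both are stable; quicksort and heapsort are not stable


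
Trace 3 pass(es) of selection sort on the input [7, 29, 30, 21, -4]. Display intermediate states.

Pass 1: Select minimum -4 at index 4, swap -> [-4, 29, 30, 21, 7]
Pass 2: Select minimum 7 at index 4, swap -> [-4, 7, 30, 21, 29]
Pass 3: Select minimum 21 at index 3, swap -> [-4, 7, 21, 30, 29]


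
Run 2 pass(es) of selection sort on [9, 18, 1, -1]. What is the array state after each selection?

Pass 1: Select minimum -1 at index 3, swap -> [-1, 18, 1, 9]
Pass 2: Select minimum 1 at index 2, swap -> [-1, 1, 18, 9]


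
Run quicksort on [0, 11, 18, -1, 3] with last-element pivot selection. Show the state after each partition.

Partition 1: pivot=3 at index 2 -> [0, -1, 3, 11, 18]
Partition 2: pivot=-1 at index 0 -> [-1, 0, 3, 11, 18]
Partition 3: pivot=18 at index 4 -> [-1, 0, 3, 11, 18]


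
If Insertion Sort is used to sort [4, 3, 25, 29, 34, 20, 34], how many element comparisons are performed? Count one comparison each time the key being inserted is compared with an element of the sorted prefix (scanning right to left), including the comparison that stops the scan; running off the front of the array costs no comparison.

Insert 3: 4 > 3 (shift), reached front = 1 comparison(s) -> [3, 4, 25, 29, 34, 20, 34]
Insert 25: 4 <= 25 (stop) = 1 comparison(s) -> [3, 4, 25, 29, 34, 20, 34]
Insert 29: 25 <= 29 (stop) = 1 comparison(s) -> [3, 4, 25, 29, 34, 20, 34]
Insert 34: 29 <= 34 (stop) = 1 comparison(s) -> [3, 4, 25, 29, 34, 20, 34]
Insert 20: 34 > 20 (shift), 29 > 20 (shift), 25 > 20 (shift), 4 <= 20 (stop) = 4 comparison(s) -> [3, 4, 20, 25, 29, 34, 34]
Insert 34: 34 <= 34 (stop) = 1 comparison(s) -> [3, 4, 20, 25, 29, 34, 34]
Total comparisons: 1 + 1 + 1 + 1 + 4 + 1 = 9


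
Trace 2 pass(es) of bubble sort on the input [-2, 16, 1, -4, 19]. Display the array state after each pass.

After pass 1: [-2, 1, -4, 16, 19] (2 swaps)
After pass 2: [-2, -4, 1, 16, 19] (1 swaps)
Total swaps: 3


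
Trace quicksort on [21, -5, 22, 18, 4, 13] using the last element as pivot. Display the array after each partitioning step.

Partition 1: pivot=13 at index 2 -> [-5, 4, 13, 18, 21, 22]
Partition 2: pivot=4 at index 1 -> [-5, 4, 13, 18, 21, 22]
Partition 3: pivot=22 at index 5 -> [-5, 4, 13, 18, 21, 22]
Partition 4: pivot=21 at index 4 -> [-5, 4, 13, 18, 21, 22]
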